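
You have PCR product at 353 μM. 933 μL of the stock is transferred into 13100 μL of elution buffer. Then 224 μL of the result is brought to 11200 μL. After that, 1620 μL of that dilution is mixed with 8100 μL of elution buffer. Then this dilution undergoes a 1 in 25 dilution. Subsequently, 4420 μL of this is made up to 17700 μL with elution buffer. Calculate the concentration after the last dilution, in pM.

781 pM

Overall dilution factor = 15.04 × 50 × 6 × 25 × 4.005 = 4.52 × 10⁵.
353 μM / 4.52 × 10⁵ = 7.81 × 10⁻⁴ μM = 781 pM.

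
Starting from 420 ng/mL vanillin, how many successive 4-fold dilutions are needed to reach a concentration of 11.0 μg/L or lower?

3

Need 4ⁿ ≥ 38.2, so n ≥ log(38.2)/log(4) = 2.63.
Minimum whole steps: n = 3.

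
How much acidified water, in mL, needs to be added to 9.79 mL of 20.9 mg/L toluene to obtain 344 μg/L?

344 μg/L = 0.344 mg/L.
V₂ = C₁V₁/C₂ = 20.9 × 9.79 / 0.344 = 595 mL.
Diluent to add = V₂ − V₁ = 595 − 9.79 = 585 mL.

585 mL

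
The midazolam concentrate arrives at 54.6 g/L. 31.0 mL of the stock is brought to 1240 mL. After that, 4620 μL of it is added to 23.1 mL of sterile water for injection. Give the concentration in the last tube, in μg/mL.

Overall dilution factor = 40 × 6 = 240.
54.6 g/L / 240 = 0.228 g/L = 228 μg/mL.

228 μg/mL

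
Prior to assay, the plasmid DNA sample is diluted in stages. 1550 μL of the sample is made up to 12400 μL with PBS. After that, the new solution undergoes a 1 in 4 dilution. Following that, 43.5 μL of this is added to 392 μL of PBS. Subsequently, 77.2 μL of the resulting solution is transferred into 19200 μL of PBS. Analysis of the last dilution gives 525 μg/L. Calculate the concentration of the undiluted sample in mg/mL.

Overall dilution factor = 8 × 4 × 10.01 × 249.7 = 8.00 × 10⁴.
Original = 525 μg/L × 8.00 × 10⁴ = 4.20 × 10⁷ μg/L = 42.0 mg/mL.

42.0 mg/mL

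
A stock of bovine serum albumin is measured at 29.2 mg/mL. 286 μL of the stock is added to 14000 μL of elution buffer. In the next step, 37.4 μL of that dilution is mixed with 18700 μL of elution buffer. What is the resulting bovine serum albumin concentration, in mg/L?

1.17 mg/L

Overall dilution factor = 49.95 × 501 = 2.50 × 10⁴.
29.2 mg/mL / 2.50 × 10⁴ = 1.17 × 10⁻³ mg/mL = 1.17 mg/L.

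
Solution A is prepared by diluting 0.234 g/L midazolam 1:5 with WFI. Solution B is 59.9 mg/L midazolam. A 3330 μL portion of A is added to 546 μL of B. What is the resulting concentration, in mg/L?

C_A = 0.234 g/L / 5 = 0.0468 g/L.
C_B = 59.9 mg/L = 0.0599 g/L.
C_mix = (C_A·V_A + C_B·V_B)/(V_A + V_B) = (0.0468×3330 + 0.0599×546) / 3876 = 0.0486 g/L = 48.6 mg/L.

48.6 mg/L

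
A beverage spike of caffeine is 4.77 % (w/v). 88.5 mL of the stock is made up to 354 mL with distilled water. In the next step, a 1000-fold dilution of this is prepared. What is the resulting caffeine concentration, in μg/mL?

11.9 μg/mL

Overall dilution factor = 4 × 1000 = 4000.
4.77 % (w/v) / 4000 = 1.19 × 10⁻³ % (w/v) = 11.9 μg/mL.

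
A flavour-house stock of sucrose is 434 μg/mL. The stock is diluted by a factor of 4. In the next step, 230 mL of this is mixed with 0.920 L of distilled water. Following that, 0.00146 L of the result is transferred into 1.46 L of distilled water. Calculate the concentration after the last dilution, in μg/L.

Overall dilution factor = 4 × 5 × 1001 = 2.00 × 10⁴.
434 μg/mL / 2.00 × 10⁴ = 0.0217 μg/mL = 21.7 μg/L.

21.7 μg/L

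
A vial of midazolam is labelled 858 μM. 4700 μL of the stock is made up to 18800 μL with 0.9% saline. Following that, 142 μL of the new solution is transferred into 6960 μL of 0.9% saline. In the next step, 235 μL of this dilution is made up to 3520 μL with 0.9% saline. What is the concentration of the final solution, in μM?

Overall dilution factor = 4 × 50.01 × 14.98 = 2997.
858 μM / 2997 = 0.286 μM.

0.286 μM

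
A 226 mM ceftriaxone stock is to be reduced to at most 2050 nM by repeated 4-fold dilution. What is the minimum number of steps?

Need 4ⁿ ≥ 1.10 × 10⁵, so n ≥ log(1.10 × 10⁵)/log(4) = 8.38.
Minimum whole steps: n = 9.

9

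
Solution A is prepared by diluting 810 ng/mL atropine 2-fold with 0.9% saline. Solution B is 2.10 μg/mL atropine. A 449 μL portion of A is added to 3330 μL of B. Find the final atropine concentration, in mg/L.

C_A = 810 ng/mL / 2 = 405 ng/mL.
C_B = 2.10 μg/mL = 2100 ng/mL.
C_mix = (C_A·V_A + C_B·V_B)/(V_A + V_B) = (405×449 + 2100×3330) / 3779 = 1899 ng/mL = 1.90 mg/L.

1.90 mg/L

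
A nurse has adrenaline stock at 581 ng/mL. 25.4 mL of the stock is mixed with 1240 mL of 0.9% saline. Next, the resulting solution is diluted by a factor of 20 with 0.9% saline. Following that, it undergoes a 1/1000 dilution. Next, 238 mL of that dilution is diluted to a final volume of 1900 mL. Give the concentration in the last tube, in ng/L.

Overall dilution factor = 49.82 × 20 × 1000 × 7.983 = 7.95 × 10⁶.
581 ng/mL / 7.95 × 10⁶ = 7.30 × 10⁻⁵ ng/mL = 0.0730 ng/L.

0.0730 ng/L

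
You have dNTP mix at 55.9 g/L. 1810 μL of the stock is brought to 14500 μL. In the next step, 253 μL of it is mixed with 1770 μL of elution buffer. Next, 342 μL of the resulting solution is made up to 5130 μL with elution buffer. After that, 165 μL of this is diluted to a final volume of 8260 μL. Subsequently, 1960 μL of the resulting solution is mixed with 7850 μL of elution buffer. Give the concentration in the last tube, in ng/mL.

Overall dilution factor = 8.011 × 7.996 × 15 × 50.06 × 5.005 = 2.41 × 10⁵.
55.9 g/L / 2.41 × 10⁵ = 2.32 × 10⁻⁴ g/L = 232 ng/mL.

232 ng/mL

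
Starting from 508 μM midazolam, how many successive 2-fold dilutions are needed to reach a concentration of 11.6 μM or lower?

Need 2ⁿ ≥ 43.8, so n ≥ log(43.8)/log(2) = 5.45.
Minimum whole steps: n = 6.

6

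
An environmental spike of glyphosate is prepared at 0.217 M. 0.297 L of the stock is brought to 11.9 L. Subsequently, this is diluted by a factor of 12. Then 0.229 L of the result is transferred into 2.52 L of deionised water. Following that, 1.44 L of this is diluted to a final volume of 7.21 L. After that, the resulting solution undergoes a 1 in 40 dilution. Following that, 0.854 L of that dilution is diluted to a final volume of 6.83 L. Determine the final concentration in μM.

Overall dilution factor = 40.07 × 12 × 12.00 × 5.007 × 40 × 7.998 = 9.24 × 10⁶.
0.217 M / 9.24 × 10⁶ = 2.35 × 10⁻⁸ M = 0.0235 μM.

0.0235 μM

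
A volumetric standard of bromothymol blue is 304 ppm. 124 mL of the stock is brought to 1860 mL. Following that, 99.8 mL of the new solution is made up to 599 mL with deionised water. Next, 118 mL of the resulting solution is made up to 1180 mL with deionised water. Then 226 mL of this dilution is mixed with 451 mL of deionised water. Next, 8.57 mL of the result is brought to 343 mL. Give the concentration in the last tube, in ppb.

Overall dilution factor = 15 × 6.002 × 10 × 2.996 × 40.02 = 1.08 × 10⁵.
304 ppm / 1.08 × 10⁵ = 2.82 × 10⁻³ ppm = 2.82 ppb.

2.82 ppb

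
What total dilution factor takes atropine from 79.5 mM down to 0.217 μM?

3.66 × 10⁵

Factor = C₀/C_target = 79.5 mM / 0.217 μM = 3.66 × 10⁵.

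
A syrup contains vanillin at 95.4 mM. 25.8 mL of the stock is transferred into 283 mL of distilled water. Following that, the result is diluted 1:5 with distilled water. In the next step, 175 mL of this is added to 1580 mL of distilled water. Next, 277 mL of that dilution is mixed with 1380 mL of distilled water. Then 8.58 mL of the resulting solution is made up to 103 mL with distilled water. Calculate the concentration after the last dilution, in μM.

2.21 μM

Overall dilution factor = 11.97 × 5 × 10.03 × 5.982 × 12.00 = 4.31 × 10⁴.
95.4 mM / 4.31 × 10⁴ = 2.21 × 10⁻³ mM = 2.21 μM.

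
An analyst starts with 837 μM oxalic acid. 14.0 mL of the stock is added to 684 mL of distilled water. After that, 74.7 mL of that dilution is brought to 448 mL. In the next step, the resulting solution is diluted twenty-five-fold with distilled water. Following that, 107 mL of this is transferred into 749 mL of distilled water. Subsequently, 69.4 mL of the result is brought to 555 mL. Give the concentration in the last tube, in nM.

1.75 nM

Overall dilution factor = 49.86 × 5.997 × 25 × 8 × 7.997 = 4.78 × 10⁵.
837 μM / 4.78 × 10⁵ = 1.75 × 10⁻³ μM = 1.75 nM.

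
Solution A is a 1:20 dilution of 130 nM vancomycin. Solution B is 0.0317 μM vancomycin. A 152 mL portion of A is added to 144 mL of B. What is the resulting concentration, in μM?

0.0188 μM

C_A = 130 nM / 20 = 6.50 nM.
C_B = 0.0317 μM = 31.7 nM.
C_mix = (C_A·V_A + C_B·V_B)/(V_A + V_B) = (6.50×152 + 31.7×144) / 296.0 = 18.8 nM = 0.0188 μM.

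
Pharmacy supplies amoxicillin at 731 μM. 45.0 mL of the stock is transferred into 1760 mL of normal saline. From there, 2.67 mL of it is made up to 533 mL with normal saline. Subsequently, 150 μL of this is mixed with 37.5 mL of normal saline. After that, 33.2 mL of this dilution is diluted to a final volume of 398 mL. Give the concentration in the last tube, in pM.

30.3 pM

Overall dilution factor = 40.11 × 199.6 × 251 × 11.99 = 2.41 × 10⁷.
731 μM / 2.41 × 10⁷ = 3.03 × 10⁻⁵ μM = 30.3 pM.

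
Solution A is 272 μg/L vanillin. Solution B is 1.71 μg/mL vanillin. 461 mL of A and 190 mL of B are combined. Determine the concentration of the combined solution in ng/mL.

C_B = 1.71 μg/mL = 1710 μg/L.
C_mix = (C_A·V_A + C_B·V_B)/(V_A + V_B) = (272×461 + 1710×190) / 651.0 = 692 μg/L = 692 ng/mL.

692 ng/mL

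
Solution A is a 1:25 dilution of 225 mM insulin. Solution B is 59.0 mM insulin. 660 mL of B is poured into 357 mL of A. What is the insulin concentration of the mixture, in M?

C_A = 225 mM / 25 = 9.00 mM.
C_mix = (C_A·V_A + C_B·V_B)/(V_A + V_B) = (9.00×357 + 59.0×660) / 1017 = 41.4 mM = 0.0414 M.

0.0414 M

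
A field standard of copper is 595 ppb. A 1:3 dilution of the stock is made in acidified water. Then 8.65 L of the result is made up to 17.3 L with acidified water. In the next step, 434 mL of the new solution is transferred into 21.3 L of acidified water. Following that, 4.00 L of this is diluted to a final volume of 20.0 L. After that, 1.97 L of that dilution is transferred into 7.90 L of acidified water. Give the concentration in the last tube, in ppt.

79.0 ppt

Overall dilution factor = 3 × 2 × 50.08 × 5 × 5.010 = 7527.
595 ppb / 7527 = 0.0790 ppb = 79.0 ppt.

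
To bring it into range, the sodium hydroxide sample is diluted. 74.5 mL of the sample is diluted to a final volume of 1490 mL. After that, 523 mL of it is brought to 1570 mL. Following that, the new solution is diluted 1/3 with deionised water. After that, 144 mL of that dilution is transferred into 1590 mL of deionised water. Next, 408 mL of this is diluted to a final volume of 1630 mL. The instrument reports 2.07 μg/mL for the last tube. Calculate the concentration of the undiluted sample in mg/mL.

Overall dilution factor = 20 × 3.002 × 3 × 12.04 × 3.995 = 8665.
Original = 2.07 μg/mL × 8665 = 1.79 × 10⁴ μg/mL = 17.9 mg/mL.

17.9 mg/mL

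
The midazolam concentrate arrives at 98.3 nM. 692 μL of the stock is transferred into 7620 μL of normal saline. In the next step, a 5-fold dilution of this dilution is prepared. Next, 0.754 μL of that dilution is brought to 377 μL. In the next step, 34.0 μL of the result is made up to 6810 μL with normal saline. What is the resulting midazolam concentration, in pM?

Overall dilution factor = 12.01 × 5 × 500 × 200.3 = 6.01 × 10⁶.
98.3 nM / 6.01 × 10⁶ = 1.63 × 10⁻⁵ nM = 0.0163 pM.

0.0163 pM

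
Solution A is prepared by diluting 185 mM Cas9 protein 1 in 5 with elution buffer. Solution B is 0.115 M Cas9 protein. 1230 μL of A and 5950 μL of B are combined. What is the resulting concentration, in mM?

C_A = 185 mM / 5 = 37.0 mM.
C_B = 0.115 M = 115 mM.
C_mix = (C_A·V_A + C_B·V_B)/(V_A + V_B) = (37.0×1230 + 115×5950) / 7180 = 102 mM.

102 mM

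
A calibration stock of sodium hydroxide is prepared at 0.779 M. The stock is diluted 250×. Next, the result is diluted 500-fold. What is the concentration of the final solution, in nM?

Overall dilution factor = 250 × 500 = 1.25 × 10⁵.
0.779 M / 1.25 × 10⁵ = 6.23 × 10⁻⁶ M = 6230 nM.

6230 nM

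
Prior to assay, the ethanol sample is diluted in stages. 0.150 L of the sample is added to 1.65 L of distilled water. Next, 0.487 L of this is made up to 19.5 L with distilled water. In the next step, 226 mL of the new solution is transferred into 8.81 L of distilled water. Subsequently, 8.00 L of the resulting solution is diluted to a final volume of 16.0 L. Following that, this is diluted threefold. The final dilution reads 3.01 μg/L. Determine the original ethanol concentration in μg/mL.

Overall dilution factor = 12 × 40.04 × 39.98 × 2 × 3 = 1.15 × 10⁵.
Original = 3.01 μg/L × 1.15 × 10⁵ = 3.47 × 10⁵ μg/L = 347 μg/mL.

347 μg/mL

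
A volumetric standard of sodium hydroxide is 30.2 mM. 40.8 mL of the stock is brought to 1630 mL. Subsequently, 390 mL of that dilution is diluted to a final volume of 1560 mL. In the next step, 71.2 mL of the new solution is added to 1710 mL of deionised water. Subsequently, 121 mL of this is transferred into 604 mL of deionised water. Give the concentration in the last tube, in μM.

Overall dilution factor = 39.95 × 4 × 25.02 × 5.992 = 2.40 × 10⁴.
30.2 mM / 2.40 × 10⁴ = 1.26 × 10⁻³ mM = 1.26 μM.

1.26 μM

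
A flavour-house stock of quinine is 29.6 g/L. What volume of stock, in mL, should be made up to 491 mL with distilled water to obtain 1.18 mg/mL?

19.6 mL

1.18 mg/mL = 1.18 g/L.
V₁ = C₂V₂/C₁ = 1.18 × 491 / 29.6 = 19.6 mL.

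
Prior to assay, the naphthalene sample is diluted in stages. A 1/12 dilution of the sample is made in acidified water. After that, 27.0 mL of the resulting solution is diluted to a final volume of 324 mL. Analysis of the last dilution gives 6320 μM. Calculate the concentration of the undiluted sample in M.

Overall dilution factor = 12 × 12 = 144.
Original = 6320 μM × 144 = 9.10 × 10⁵ μM = 0.910 M.

0.910 M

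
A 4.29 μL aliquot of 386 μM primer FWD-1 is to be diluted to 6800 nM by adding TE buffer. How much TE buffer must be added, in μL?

6800 nM = 6.80 μM.
V₂ = C₁V₁/C₂ = 386 × 4.29 / 6.80 = 244 μL.
Diluent to add = V₂ − V₁ = 244 − 4.29 = 239 μL.

239 μL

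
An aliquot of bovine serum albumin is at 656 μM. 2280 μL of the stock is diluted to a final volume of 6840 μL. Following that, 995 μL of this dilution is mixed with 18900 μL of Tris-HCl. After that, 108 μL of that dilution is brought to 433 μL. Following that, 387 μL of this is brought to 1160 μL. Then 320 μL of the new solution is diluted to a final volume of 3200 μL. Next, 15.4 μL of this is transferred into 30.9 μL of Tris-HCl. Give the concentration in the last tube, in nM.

Overall dilution factor = 3 × 19.99 × 4.009 × 2.997 × 10 × 3.006 = 2.17 × 10⁴.
656 μM / 2.17 × 10⁴ = 0.0303 μM = 30.3 nM.

30.3 nM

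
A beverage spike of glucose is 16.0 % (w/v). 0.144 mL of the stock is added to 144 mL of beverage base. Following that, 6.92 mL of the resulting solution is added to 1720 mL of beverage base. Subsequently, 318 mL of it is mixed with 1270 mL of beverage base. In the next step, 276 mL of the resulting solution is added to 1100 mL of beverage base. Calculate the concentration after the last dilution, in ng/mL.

Overall dilution factor = 1001 × 249.6 × 4.994 × 4.986 = 6.22 × 10⁶.
16.0 % (w/v) / 6.22 × 10⁶ = 2.57 × 10⁻⁶ % (w/v) = 25.7 ng/mL.

25.7 ng/mL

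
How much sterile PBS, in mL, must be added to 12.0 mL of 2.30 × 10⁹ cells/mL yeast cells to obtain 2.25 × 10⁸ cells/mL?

111 mL

V₂ = C₁V₁/C₂ = 2.30 × 10⁹ × 12.0 / 2.25 × 10⁸ = 123 mL.
Diluent to add = V₂ − V₁ = 123 − 12.0 = 111 mL.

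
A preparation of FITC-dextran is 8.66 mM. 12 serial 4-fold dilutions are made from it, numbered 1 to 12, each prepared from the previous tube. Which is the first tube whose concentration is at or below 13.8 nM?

Tube n has concentration 8.66 mM / 4ⁿ.
Need 4ⁿ ≥ 8.66 mM / 13.8 nM = 6.28 × 10⁵, so n ≥ 9.63.
First such tube: n = 10.

tube 10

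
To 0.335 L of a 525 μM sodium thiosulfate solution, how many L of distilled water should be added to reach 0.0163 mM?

0.0163 mM = 16.3 μM.
V₂ = C₁V₁/C₂ = 525 × 0.335 / 16.3 = 10.8 L.
Diluent to add = V₂ − V₁ = 10.8 − 0.335 = 10.5 L.

10.5 L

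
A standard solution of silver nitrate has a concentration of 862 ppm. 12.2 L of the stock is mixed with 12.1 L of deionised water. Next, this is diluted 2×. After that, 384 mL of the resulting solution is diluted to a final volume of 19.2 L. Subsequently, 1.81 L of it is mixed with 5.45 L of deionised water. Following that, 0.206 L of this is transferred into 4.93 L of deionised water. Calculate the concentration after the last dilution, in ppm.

0.0433 ppm

Overall dilution factor = 1.992 × 2 × 50 × 4.011 × 24.93 = 1.99 × 10⁴.
862 ppm / 1.99 × 10⁴ = 0.0433 ppm.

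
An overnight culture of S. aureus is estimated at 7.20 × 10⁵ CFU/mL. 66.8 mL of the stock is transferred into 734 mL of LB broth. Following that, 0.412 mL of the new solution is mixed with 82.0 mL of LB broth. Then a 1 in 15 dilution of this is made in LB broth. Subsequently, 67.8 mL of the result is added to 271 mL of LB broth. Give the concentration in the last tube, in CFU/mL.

4.01 CFU/mL

Overall dilution factor = 11.99 × 200.0 × 15 × 4.997 = 1.80 × 10⁵.
7.20 × 10⁵ CFU/mL / 1.80 × 10⁵ = 4.01 CFU/mL.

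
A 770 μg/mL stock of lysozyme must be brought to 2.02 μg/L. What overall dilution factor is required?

Factor = C₀/C_target = 770 μg/mL / 2.02 μg/L = 3.81 × 10⁵.

3.81 × 10⁵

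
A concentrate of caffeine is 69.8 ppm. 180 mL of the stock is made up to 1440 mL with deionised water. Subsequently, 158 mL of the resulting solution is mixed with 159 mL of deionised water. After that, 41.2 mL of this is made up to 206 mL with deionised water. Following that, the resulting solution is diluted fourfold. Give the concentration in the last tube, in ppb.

217 ppb

Overall dilution factor = 8 × 2.006 × 5 × 4 = 321.
69.8 ppm / 321 = 0.217 ppm = 217 ppb.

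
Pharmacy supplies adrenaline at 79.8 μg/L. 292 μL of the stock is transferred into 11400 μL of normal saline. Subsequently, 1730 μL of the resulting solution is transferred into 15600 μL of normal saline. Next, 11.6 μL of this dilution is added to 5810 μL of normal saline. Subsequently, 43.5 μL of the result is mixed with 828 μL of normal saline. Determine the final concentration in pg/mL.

0.0198 pg/mL

Overall dilution factor = 40.04 × 10.02 × 501.9 × 20.03 = 4.03 × 10⁶.
79.8 μg/L / 4.03 × 10⁶ = 1.98 × 10⁻⁵ μg/L = 0.0198 pg/mL.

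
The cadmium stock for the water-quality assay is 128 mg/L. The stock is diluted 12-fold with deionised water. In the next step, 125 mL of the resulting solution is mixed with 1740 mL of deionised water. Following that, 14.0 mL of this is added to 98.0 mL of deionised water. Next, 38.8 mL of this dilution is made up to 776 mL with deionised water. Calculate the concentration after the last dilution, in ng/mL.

4.47 ng/mL

Overall dilution factor = 12 × 14.92 × 8 × 20 = 2.86 × 10⁴.
128 mg/L / 2.86 × 10⁴ = 4.47 × 10⁻³ mg/L = 4.47 ng/mL.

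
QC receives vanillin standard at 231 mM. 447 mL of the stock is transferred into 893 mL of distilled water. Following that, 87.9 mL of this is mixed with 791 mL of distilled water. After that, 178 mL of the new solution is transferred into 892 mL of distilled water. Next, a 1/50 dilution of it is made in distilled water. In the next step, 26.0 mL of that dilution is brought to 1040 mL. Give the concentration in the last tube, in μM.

0.641 μM

Overall dilution factor = 2.998 × 9.999 × 6.011 × 50 × 40 = 3.60 × 10⁵.
231 mM / 3.60 × 10⁵ = 6.41 × 10⁻⁴ mM = 0.641 μM.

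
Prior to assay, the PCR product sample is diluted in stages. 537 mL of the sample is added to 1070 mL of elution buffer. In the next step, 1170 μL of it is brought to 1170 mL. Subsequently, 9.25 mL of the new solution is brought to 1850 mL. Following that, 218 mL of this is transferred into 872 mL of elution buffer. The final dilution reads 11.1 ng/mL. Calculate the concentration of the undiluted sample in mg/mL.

33.2 mg/mL

Overall dilution factor = 2.993 × 1000 × 200 × 5 = 2.99 × 10⁶.
Original = 11.1 ng/mL × 2.99 × 10⁶ = 3.32 × 10⁷ ng/mL = 33.2 mg/mL.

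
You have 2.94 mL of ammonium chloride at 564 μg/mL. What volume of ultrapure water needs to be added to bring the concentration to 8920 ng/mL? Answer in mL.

8920 ng/mL = 8.92 μg/mL.
V₂ = C₁V₁/C₂ = 564 × 2.94 / 8.92 = 186 mL.
Diluent to add = V₂ − V₁ = 186 − 2.94 = 183 mL.

183 mL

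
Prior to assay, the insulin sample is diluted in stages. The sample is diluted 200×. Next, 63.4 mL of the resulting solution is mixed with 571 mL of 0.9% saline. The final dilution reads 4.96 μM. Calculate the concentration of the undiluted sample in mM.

9.93 mM

Overall dilution factor = 200 × 10.01 = 2001.
Original = 4.96 μM × 2001 = 9926 μM = 9.93 mM.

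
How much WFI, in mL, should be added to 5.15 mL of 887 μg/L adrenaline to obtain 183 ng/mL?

19.8 mL

183 ng/mL = 183 μg/L.
V₂ = C₁V₁/C₂ = 887 × 5.15 / 183 = 25.0 mL.
Diluent to add = V₂ − V₁ = 25.0 − 5.15 = 19.8 mL.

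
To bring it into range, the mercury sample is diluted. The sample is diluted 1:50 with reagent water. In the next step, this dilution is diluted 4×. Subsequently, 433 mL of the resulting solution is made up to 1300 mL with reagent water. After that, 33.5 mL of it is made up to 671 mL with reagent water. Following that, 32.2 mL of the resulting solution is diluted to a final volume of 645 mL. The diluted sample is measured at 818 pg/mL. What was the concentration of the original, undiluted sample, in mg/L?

Overall dilution factor = 50 × 4 × 3.002 × 20.03 × 20.03 = 2.41 × 10⁵.
Original = 818 pg/mL × 2.41 × 10⁵ = 1.97 × 10⁸ pg/mL = 197 mg/L.

197 mg/L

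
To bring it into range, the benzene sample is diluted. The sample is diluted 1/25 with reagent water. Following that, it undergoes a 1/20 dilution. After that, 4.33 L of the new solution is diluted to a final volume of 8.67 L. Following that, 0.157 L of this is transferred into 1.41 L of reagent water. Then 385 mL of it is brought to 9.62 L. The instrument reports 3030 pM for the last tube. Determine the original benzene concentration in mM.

Overall dilution factor = 25 × 20 × 2.002 × 9.981 × 24.99 = 2.50 × 10⁵.
Original = 3030 pM × 2.50 × 10⁵ = 7.57 × 10⁸ pM = 0.757 mM.

0.757 mM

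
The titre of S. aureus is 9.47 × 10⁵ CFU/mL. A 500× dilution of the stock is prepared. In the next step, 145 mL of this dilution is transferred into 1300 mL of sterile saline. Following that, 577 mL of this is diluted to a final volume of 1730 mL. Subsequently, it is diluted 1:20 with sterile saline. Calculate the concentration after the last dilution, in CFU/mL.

3.17 CFU/mL

Overall dilution factor = 500 × 9.966 × 2.998 × 20 = 2.99 × 10⁵.
9.47 × 10⁵ CFU/mL / 2.99 × 10⁵ = 3.17 CFU/mL.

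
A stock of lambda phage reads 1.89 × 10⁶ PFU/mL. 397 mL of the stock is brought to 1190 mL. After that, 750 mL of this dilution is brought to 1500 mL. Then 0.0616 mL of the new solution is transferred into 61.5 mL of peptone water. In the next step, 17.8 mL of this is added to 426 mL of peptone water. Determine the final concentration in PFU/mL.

12.7 PFU/mL

Overall dilution factor = 2.997 × 2 × 999.4 × 24.93 = 1.49 × 10⁵.
1.89 × 10⁶ PFU/mL / 1.49 × 10⁵ = 12.7 PFU/mL.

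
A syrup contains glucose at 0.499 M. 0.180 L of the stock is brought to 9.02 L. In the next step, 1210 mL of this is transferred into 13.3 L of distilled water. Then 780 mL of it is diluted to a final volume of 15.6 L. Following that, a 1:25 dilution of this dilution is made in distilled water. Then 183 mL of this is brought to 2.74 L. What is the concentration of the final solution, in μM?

0.111 μM

Overall dilution factor = 50.11 × 11.99 × 20 × 25 × 14.97 = 4.50 × 10⁶.
0.499 M / 4.50 × 10⁶ = 1.11 × 10⁻⁷ M = 0.111 μM.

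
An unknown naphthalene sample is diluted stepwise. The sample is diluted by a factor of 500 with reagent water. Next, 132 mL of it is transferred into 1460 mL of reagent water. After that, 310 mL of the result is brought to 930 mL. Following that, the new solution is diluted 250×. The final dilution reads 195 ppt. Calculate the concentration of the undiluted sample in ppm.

882 ppm

Overall dilution factor = 500 × 12.06 × 3 × 250 = 4.52 × 10⁶.
Original = 195 ppt × 4.52 × 10⁶ = 8.82 × 10⁸ ppt = 882 ppm.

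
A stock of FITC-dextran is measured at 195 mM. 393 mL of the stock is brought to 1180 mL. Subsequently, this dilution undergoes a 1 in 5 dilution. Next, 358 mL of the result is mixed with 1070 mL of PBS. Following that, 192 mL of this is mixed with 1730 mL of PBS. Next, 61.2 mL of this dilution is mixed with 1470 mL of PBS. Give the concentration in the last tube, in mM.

0.0130 mM

Overall dilution factor = 3.003 × 5 × 3.989 × 10.01 × 25.02 = 1.50 × 10⁴.
195 mM / 1.50 × 10⁴ = 0.0130 mM.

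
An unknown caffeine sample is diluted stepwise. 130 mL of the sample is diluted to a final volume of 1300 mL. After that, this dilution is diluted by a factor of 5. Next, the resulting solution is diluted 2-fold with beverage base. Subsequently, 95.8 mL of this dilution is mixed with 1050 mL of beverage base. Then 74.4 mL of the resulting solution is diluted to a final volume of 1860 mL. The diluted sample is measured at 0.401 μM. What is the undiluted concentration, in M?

0.0120 M

Overall dilution factor = 10 × 5 × 2 × 11.96 × 25 = 2.99 × 10⁴.
Original = 0.401 μM × 2.99 × 10⁴ = 1.20 × 10⁴ μM = 0.0120 M.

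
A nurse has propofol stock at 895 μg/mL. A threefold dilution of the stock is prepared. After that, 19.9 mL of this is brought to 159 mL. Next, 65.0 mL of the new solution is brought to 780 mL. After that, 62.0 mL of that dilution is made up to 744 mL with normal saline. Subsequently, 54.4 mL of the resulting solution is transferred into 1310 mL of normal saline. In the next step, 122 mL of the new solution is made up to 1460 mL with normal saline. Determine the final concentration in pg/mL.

864 pg/mL

Overall dilution factor = 3 × 7.990 × 12 × 12 × 25.08 × 11.97 = 1.04 × 10⁶.
895 μg/mL / 1.04 × 10⁶ = 8.64 × 10⁻⁴ μg/mL = 864 pg/mL.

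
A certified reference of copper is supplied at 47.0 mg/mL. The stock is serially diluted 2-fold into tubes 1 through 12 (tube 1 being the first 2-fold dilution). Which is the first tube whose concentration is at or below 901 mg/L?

tube 6

Tube n has concentration 47.0 mg/mL / 2ⁿ.
Need 2ⁿ ≥ 47.0 mg/mL / 901 mg/L = 52.2, so n ≥ 5.70.
First such tube: n = 6.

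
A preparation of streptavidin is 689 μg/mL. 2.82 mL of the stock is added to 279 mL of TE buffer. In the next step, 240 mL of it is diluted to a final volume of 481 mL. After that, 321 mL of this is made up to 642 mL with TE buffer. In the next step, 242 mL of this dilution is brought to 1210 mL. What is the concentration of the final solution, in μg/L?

344 μg/L

Overall dilution factor = 99.94 × 2.004 × 2 × 5 = 2003.
689 μg/mL / 2003 = 0.344 μg/mL = 344 μg/L.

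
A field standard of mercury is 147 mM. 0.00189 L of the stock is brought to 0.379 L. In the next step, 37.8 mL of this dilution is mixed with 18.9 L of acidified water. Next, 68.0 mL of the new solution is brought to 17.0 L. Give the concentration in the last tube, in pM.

Overall dilution factor = 200.5 × 501 × 250 = 2.51 × 10⁷.
147 mM / 2.51 × 10⁷ = 5.85 × 10⁻⁶ mM = 5850 pM.

5850 pM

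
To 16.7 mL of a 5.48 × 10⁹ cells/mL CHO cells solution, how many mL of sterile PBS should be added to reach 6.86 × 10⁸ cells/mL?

117 mL

V₂ = C₁V₁/C₂ = 5.48 × 10⁹ × 16.7 / 6.86 × 10⁸ = 133 mL.
Diluent to add = V₂ − V₁ = 133 − 16.7 = 117 mL.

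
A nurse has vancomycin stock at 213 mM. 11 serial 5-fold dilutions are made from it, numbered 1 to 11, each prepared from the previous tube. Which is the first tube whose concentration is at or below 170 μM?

tube 5

Tube n has concentration 213 mM / 5ⁿ.
Need 5ⁿ ≥ 213 mM / 170 μM = 1253, so n ≥ 4.43.
First such tube: n = 5.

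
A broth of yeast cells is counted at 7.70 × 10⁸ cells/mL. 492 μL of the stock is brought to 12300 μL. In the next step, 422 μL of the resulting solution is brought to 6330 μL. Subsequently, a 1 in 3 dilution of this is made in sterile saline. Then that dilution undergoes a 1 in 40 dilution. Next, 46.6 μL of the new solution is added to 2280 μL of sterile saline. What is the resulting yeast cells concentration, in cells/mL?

343 cells/mL

Overall dilution factor = 25 × 15 × 3 × 40 × 49.93 = 2.25 × 10⁶.
7.70 × 10⁸ cells/mL / 2.25 × 10⁶ = 343 cells/mL.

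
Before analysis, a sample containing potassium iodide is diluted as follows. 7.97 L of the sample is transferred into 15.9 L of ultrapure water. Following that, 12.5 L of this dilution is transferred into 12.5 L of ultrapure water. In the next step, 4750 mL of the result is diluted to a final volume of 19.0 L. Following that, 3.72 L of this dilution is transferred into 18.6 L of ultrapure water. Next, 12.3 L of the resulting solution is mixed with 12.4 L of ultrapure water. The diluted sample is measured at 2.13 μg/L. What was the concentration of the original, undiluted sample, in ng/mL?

Overall dilution factor = 2.995 × 2 × 4 × 6 × 2.008 = 289.
Original = 2.13 μg/L × 289 = 615 μg/L = 615 ng/mL.

615 ng/mL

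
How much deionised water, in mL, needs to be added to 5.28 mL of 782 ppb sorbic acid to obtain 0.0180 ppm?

0.0180 ppm = 18.0 ppb.
V₂ = C₁V₁/C₂ = 782 × 5.28 / 18.0 = 229 mL.
Diluent to add = V₂ − V₁ = 229 − 5.28 = 224 mL.

224 mL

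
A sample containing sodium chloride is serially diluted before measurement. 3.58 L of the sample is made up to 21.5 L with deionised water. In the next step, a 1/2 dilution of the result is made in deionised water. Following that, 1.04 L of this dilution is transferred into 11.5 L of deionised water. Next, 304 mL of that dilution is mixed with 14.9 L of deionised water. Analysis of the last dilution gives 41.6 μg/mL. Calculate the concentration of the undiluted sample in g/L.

301 g/L

Overall dilution factor = 6.006 × 2 × 12.06 × 50.01 = 7243.
Original = 41.6 μg/mL × 7243 = 3.01 × 10⁵ μg/mL = 301 g/L.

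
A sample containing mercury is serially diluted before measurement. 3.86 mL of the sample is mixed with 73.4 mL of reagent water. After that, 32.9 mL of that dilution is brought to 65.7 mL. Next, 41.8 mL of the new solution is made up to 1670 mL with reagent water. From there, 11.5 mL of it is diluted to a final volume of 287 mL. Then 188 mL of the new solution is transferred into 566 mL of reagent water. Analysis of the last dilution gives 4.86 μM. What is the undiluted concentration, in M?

0.777 M

Overall dilution factor = 20.02 × 1.997 × 39.95 × 24.96 × 4.011 = 1.60 × 10⁵.
Original = 4.86 μM × 1.60 × 10⁵ = 7.77 × 10⁵ μM = 0.777 M.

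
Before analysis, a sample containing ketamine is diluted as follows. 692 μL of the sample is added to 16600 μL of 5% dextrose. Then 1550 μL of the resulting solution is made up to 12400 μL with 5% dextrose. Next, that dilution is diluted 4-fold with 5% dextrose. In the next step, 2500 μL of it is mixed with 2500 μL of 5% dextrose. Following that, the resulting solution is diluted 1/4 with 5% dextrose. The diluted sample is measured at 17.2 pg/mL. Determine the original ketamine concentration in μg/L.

110 μg/L

Overall dilution factor = 24.99 × 8 × 4 × 2 × 4 = 6397.
Original = 17.2 pg/mL × 6397 = 1.10 × 10⁵ pg/mL = 110 μg/L.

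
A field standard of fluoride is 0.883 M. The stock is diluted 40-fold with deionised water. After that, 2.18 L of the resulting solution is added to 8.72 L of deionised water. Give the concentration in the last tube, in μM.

4420 μM

Overall dilution factor = 40 × 5 = 200.
0.883 M / 200 = 4.41 × 10⁻³ M = 4420 μM.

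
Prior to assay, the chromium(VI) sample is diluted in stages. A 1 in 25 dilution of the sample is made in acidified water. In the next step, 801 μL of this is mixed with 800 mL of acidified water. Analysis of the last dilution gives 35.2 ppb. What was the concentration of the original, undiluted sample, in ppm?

Overall dilution factor = 25 × 999.8 = 2.50 × 10⁴.
Original = 35.2 ppb × 2.50 × 10⁴ = 8.80 × 10⁵ ppb = 880 ppm.

880 ppm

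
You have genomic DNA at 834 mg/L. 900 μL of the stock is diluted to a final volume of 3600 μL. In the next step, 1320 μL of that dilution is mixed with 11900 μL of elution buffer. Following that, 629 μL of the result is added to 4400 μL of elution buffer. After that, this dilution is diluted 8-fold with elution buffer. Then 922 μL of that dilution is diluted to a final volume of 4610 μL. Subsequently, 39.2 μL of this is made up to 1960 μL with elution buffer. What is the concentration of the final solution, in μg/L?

Overall dilution factor = 4 × 10.02 × 7.995 × 8 × 5 × 50 = 6.41 × 10⁵.
834 mg/L / 6.41 × 10⁵ = 1.30 × 10⁻³ mg/L = 1.30 μg/L.

1.30 μg/L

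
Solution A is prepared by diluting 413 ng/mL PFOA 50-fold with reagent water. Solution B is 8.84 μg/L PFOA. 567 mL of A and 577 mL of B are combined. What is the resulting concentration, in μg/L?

8.55 μg/L

C_A = 413 ng/mL / 50 = 8.26 ng/mL.
C_B = 8.84 μg/L = 8.84 ng/mL.
C_mix = (C_A·V_A + C_B·V_B)/(V_A + V_B) = (8.26×567 + 8.84×577) / 1144 = 8.55 ng/mL = 8.55 μg/L.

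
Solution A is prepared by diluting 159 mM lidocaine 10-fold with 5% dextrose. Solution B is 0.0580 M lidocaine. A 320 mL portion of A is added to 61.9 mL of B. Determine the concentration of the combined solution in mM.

22.7 mM

C_A = 159 mM / 10 = 15.9 mM.
C_B = 0.0580 M = 58.0 mM.
C_mix = (C_A·V_A + C_B·V_B)/(V_A + V_B) = (15.9×320 + 58.0×61.9) / 381.9 = 22.7 mM.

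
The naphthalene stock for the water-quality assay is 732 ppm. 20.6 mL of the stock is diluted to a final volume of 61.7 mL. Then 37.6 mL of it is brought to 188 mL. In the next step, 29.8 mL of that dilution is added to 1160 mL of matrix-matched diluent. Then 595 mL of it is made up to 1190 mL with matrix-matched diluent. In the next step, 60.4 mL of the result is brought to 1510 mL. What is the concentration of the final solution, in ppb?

24.5 ppb

Overall dilution factor = 2.995 × 5 × 39.93 × 2 × 25 = 2.99 × 10⁴.
732 ppm / 2.99 × 10⁴ = 0.0245 ppm = 24.5 ppb.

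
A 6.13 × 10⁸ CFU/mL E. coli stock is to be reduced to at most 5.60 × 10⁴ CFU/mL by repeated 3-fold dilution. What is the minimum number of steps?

Need 3ⁿ ≥ 1.09 × 10⁴, so n ≥ log(1.09 × 10⁴)/log(3) = 8.47.
Minimum whole steps: n = 9.

9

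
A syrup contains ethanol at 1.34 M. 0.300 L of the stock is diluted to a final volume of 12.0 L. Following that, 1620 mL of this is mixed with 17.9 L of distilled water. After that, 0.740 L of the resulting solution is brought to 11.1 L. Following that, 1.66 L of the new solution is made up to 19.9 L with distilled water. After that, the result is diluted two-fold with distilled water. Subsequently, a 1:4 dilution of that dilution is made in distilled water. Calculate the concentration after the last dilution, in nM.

Overall dilution factor = 40 × 12.05 × 15 × 11.99 × 2 × 4 = 6.93 × 10⁵.
1.34 M / 6.93 × 10⁵ = 1.93 × 10⁻⁶ M = 1930 nM.

1930 nM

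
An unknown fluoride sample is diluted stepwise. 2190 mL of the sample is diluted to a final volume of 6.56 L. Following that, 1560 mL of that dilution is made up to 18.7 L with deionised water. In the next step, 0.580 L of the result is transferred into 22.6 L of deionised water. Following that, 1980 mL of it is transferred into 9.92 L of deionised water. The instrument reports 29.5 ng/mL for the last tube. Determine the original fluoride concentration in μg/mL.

254 μg/mL

Overall dilution factor = 2.995 × 11.99 × 39.97 × 6.010 = 8625.
Original = 29.5 ng/mL × 8625 = 2.54 × 10⁵ ng/mL = 254 μg/mL.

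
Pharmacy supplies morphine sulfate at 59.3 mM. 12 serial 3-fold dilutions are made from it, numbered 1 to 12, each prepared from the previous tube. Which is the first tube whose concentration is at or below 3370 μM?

tube 3

Tube n has concentration 59.3 mM / 3ⁿ.
Need 3ⁿ ≥ 59.3 mM / 3370 μM = 17.6, so n ≥ 2.61.
First such tube: n = 3.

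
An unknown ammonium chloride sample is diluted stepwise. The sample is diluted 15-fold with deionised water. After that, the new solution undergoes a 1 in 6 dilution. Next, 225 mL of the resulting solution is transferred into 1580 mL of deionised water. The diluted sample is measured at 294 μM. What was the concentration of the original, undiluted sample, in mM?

212 mM

Overall dilution factor = 15 × 6 × 8.022 = 722.
Original = 294 μM × 722 = 2.12 × 10⁵ μM = 212 mM.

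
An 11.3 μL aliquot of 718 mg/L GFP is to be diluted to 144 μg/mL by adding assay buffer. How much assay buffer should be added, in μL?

144 μg/mL = 144 mg/L.
V₂ = C₁V₁/C₂ = 718 × 11.3 / 144 = 56.3 μL.
Diluent to add = V₂ − V₁ = 56.3 − 11.3 = 45.0 μL.

45.0 μL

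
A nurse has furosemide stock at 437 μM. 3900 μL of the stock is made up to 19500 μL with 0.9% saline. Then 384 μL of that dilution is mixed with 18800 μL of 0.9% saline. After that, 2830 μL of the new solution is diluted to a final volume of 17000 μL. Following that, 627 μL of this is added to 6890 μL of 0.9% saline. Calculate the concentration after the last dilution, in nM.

24.3 nM

Overall dilution factor = 5 × 49.96 × 6.007 × 11.99 = 1.80 × 10⁴.
437 μM / 1.80 × 10⁴ = 0.0243 μM = 24.3 nM.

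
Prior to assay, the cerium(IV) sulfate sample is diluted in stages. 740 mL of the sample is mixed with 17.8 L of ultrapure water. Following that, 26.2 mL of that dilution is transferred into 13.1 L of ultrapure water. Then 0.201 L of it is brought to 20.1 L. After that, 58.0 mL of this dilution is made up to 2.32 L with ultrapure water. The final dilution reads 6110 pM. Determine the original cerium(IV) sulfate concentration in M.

Overall dilution factor = 25.05 × 501 × 100 × 40 = 5.02 × 10⁷.
Original = 6110 pM × 5.02 × 10⁷ = 3.07 × 10¹¹ pM = 0.307 M.

0.307 M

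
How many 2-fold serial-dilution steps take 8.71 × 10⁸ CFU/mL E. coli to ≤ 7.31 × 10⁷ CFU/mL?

Need 2ⁿ ≥ 11.9, so n ≥ log(11.9)/log(2) = 3.57.
Minimum whole steps: n = 4.

4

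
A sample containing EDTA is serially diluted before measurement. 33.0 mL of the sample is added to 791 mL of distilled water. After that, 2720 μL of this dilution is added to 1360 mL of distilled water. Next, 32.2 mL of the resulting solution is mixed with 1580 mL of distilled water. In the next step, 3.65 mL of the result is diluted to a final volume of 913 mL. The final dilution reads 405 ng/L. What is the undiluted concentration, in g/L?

63.5 g/L

Overall dilution factor = 24.97 × 501 × 50.07 × 250.1 = 1.57 × 10⁸.
Original = 405 ng/L × 1.57 × 10⁸ = 6.35 × 10¹⁰ ng/L = 63.5 g/L.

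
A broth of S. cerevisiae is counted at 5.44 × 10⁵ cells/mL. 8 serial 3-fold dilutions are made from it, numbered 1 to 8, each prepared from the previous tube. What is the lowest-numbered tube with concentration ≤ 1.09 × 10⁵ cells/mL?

Tube n has concentration 5.44 × 10⁵ cells/mL / 3ⁿ.
Need 3ⁿ ≥ 5.44 × 10⁵ cells/mL / 1.09 × 10⁵ cells/mL = 4.99, so n ≥ 1.46.
First such tube: n = 2.

tube 2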